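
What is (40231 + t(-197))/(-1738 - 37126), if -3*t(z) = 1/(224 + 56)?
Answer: -33794039/32645760 ≈ -1.0352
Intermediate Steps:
t(z) = -1/840 (t(z) = -1/(3*(224 + 56)) = -1/3/280 = -1/3*1/280 = -1/840)
(40231 + t(-197))/(-1738 - 37126) = (40231 - 1/840)/(-1738 - 37126) = (33794039/840)/(-38864) = (33794039/840)*(-1/38864) = -33794039/32645760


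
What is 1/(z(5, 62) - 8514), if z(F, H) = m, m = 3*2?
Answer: -1/8508 ≈ -0.00011754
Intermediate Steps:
m = 6
z(F, H) = 6
1/(z(5, 62) - 8514) = 1/(6 - 8514) = 1/(-8508) = -1/8508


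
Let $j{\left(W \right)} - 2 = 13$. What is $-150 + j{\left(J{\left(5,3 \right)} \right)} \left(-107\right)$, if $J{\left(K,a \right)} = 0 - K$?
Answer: $-1755$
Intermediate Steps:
$J{\left(K,a \right)} = - K$
$j{\left(W \right)} = 15$ ($j{\left(W \right)} = 2 + 13 = 15$)
$-150 + j{\left(J{\left(5,3 \right)} \right)} \left(-107\right) = -150 + 15 \left(-107\right) = -150 - 1605 = -1755$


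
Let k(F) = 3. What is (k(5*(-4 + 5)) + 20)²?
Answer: 529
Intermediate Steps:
(k(5*(-4 + 5)) + 20)² = (3 + 20)² = 23² = 529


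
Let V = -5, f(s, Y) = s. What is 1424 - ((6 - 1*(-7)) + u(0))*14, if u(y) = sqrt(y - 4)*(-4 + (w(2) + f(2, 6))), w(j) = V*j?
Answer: 1242 + 336*I ≈ 1242.0 + 336.0*I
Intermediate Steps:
w(j) = -5*j
u(y) = -12*sqrt(-4 + y) (u(y) = sqrt(y - 4)*(-4 + (-5*2 + 2)) = sqrt(-4 + y)*(-4 + (-10 + 2)) = sqrt(-4 + y)*(-4 - 8) = sqrt(-4 + y)*(-12) = -12*sqrt(-4 + y))
1424 - ((6 - 1*(-7)) + u(0))*14 = 1424 - ((6 - 1*(-7)) - 12*sqrt(-4 + 0))*14 = 1424 - ((6 + 7) - 24*I)*14 = 1424 - (13 - 24*I)*14 = 1424 - (182 - 336*I) = 1424 + (-182 + 336*I) = 1242 + 336*I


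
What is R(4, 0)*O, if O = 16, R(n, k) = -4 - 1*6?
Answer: -160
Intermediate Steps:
R(n, k) = -10 (R(n, k) = -4 - 6 = -10)
R(4, 0)*O = -10*16 = -160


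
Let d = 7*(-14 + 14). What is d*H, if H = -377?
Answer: 0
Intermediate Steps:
d = 0 (d = 7*0 = 0)
d*H = 0*(-377) = 0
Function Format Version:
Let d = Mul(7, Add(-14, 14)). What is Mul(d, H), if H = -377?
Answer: 0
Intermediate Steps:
d = 0 (d = Mul(7, 0) = 0)
Mul(d, H) = Mul(0, -377) = 0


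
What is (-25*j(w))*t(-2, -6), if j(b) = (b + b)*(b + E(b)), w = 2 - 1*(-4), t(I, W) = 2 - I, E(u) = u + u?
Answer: -21600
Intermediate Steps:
E(u) = 2*u
w = 6 (w = 2 + 4 = 6)
j(b) = 6*b**2 (j(b) = (b + b)*(b + 2*b) = (2*b)*(3*b) = 6*b**2)
(-25*j(w))*t(-2, -6) = (-150*6**2)*(2 - 1*(-2)) = (-150*36)*(2 + 2) = -25*216*4 = -5400*4 = -21600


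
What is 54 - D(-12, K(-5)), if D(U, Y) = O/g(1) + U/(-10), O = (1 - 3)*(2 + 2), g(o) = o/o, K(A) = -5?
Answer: 304/5 ≈ 60.800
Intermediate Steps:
g(o) = 1
O = -8 (O = -2*4 = -8)
D(U, Y) = -8 - U/10 (D(U, Y) = -8/1 + U/(-10) = -8*1 + U*(-⅒) = -8 - U/10)
54 - D(-12, K(-5)) = 54 - (-8 - ⅒*(-12)) = 54 - (-8 + 6/5) = 54 - 1*(-34/5) = 54 + 34/5 = 304/5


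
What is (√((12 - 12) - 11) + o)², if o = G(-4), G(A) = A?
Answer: (4 - I*√11)² ≈ 5.0 - 26.533*I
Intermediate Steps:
o = -4
(√((12 - 12) - 11) + o)² = (√((12 - 12) - 11) - 4)² = (√(0 - 11) - 4)² = (√(-11) - 4)² = (I*√11 - 4)² = (-4 + I*√11)²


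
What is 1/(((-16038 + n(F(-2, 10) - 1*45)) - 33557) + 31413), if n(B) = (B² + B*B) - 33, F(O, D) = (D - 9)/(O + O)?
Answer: -8/112959 ≈ -7.0822e-5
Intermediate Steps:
F(O, D) = (-9 + D)/(2*O) (F(O, D) = (-9 + D)/((2*O)) = (-9 + D)*(1/(2*O)) = (-9 + D)/(2*O))
n(B) = -33 + 2*B² (n(B) = (B² + B²) - 33 = 2*B² - 33 = -33 + 2*B²)
1/(((-16038 + n(F(-2, 10) - 1*45)) - 33557) + 31413) = 1/(((-16038 + (-33 + 2*((½)*(-9 + 10)/(-2) - 1*45)²)) - 33557) + 31413) = 1/(((-16038 + (-33 + 2*((½)*(-½)*1 - 45)²)) - 33557) + 31413) = 1/(((-16038 + (-33 + 2*(-¼ - 45)²)) - 33557) + 31413) = 1/(((-16038 + (-33 + 2*(-181/4)²)) - 33557) + 31413) = 1/(((-16038 + (-33 + 2*(32761/16))) - 33557) + 31413) = 1/(((-16038 + (-33 + 32761/8)) - 33557) + 31413) = 1/(((-16038 + 32497/8) - 33557) + 31413) = 1/((-95807/8 - 33557) + 31413) = 1/(-364263/8 + 31413) = 1/(-112959/8) = -8/112959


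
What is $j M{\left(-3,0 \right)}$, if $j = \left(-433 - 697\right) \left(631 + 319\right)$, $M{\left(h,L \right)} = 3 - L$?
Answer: $-3220500$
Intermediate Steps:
$j = -1073500$ ($j = \left(-1130\right) 950 = -1073500$)
$j M{\left(-3,0 \right)} = - 1073500 \left(3 - 0\right) = - 1073500 \left(3 + 0\right) = \left(-1073500\right) 3 = -3220500$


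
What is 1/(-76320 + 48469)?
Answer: -1/27851 ≈ -3.5905e-5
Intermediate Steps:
1/(-76320 + 48469) = 1/(-27851) = -1/27851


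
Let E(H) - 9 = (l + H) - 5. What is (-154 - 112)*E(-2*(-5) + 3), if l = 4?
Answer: -5586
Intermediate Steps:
E(H) = 8 + H (E(H) = 9 + ((4 + H) - 5) = 9 + (-1 + H) = 8 + H)
(-154 - 112)*E(-2*(-5) + 3) = (-154 - 112)*(8 + (-2*(-5) + 3)) = -266*(8 + (10 + 3)) = -266*(8 + 13) = -266*21 = -5586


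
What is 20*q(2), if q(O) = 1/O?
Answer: 10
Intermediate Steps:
20*q(2) = 20/2 = 20*(½) = 10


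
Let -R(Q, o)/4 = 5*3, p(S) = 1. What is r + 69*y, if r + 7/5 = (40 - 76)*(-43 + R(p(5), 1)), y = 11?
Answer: 22328/5 ≈ 4465.6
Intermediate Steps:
R(Q, o) = -60 (R(Q, o) = -20*3 = -4*15 = -60)
r = 18533/5 (r = -7/5 + (40 - 76)*(-43 - 60) = -7/5 - 36*(-103) = -7/5 + 3708 = 18533/5 ≈ 3706.6)
r + 69*y = 18533/5 + 69*11 = 18533/5 + 759 = 22328/5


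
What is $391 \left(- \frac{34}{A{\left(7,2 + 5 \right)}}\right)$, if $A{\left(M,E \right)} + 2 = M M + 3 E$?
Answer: $- \frac{391}{2} \approx -195.5$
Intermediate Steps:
$A{\left(M,E \right)} = -2 + M^{2} + 3 E$ ($A{\left(M,E \right)} = -2 + \left(M M + 3 E\right) = -2 + \left(M^{2} + 3 E\right) = -2 + M^{2} + 3 E$)
$391 \left(- \frac{34}{A{\left(7,2 + 5 \right)}}\right) = 391 \left(- \frac{34}{-2 + 7^{2} + 3 \left(2 + 5\right)}\right) = 391 \left(- \frac{34}{-2 + 49 + 3 \cdot 7}\right) = 391 \left(- \frac{34}{-2 + 49 + 21}\right) = 391 \left(- \frac{34}{68}\right) = 391 \left(\left(-34\right) \frac{1}{68}\right) = 391 \left(- \frac{1}{2}\right) = - \frac{391}{2}$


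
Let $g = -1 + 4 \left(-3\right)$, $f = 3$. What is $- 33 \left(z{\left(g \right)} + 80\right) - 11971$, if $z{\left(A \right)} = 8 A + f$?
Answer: $-11278$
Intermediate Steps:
$g = -13$ ($g = -1 - 12 = -13$)
$z{\left(A \right)} = 3 + 8 A$ ($z{\left(A \right)} = 8 A + 3 = 3 + 8 A$)
$- 33 \left(z{\left(g \right)} + 80\right) - 11971 = - 33 \left(\left(3 + 8 \left(-13\right)\right) + 80\right) - 11971 = - 33 \left(\left(3 - 104\right) + 80\right) - 11971 = - 33 \left(-101 + 80\right) - 11971 = \left(-33\right) \left(-21\right) - 11971 = 693 - 11971 = -11278$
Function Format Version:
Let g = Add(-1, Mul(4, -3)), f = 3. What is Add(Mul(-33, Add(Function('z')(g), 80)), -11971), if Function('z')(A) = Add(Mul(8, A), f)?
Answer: -11278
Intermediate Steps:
g = -13 (g = Add(-1, -12) = -13)
Function('z')(A) = Add(3, Mul(8, A)) (Function('z')(A) = Add(Mul(8, A), 3) = Add(3, Mul(8, A)))
Add(Mul(-33, Add(Function('z')(g), 80)), -11971) = Add(Mul(-33, Add(Add(3, Mul(8, -13)), 80)), -11971) = Add(Mul(-33, Add(Add(3, -104), 80)), -11971) = Add(Mul(-33, Add(-101, 80)), -11971) = Add(Mul(-33, -21), -11971) = Add(693, -11971) = -11278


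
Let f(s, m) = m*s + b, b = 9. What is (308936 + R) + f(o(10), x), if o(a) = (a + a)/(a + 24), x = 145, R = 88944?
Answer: 6765563/17 ≈ 3.9797e+5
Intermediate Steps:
o(a) = 2*a/(24 + a) (o(a) = (2*a)/(24 + a) = 2*a/(24 + a))
f(s, m) = 9 + m*s (f(s, m) = m*s + 9 = 9 + m*s)
(308936 + R) + f(o(10), x) = (308936 + 88944) + (9 + 145*(2*10/(24 + 10))) = 397880 + (9 + 145*(2*10/34)) = 397880 + (9 + 145*(2*10*(1/34))) = 397880 + (9 + 145*(10/17)) = 397880 + (9 + 1450/17) = 397880 + 1603/17 = 6765563/17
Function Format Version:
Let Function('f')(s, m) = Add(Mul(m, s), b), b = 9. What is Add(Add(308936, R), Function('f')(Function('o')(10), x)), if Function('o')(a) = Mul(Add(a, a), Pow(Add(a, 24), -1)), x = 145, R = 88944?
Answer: Rational(6765563, 17) ≈ 3.9797e+5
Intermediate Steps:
Function('o')(a) = Mul(2, a, Pow(Add(24, a), -1)) (Function('o')(a) = Mul(Mul(2, a), Pow(Add(24, a), -1)) = Mul(2, a, Pow(Add(24, a), -1)))
Function('f')(s, m) = Add(9, Mul(m, s)) (Function('f')(s, m) = Add(Mul(m, s), 9) = Add(9, Mul(m, s)))
Add(Add(308936, R), Function('f')(Function('o')(10), x)) = Add(Add(308936, 88944), Add(9, Mul(145, Mul(2, 10, Pow(Add(24, 10), -1))))) = Add(397880, Add(9, Mul(145, Mul(2, 10, Pow(34, -1))))) = Add(397880, Add(9, Mul(145, Mul(2, 10, Rational(1, 34))))) = Add(397880, Add(9, Mul(145, Rational(10, 17)))) = Add(397880, Add(9, Rational(1450, 17))) = Add(397880, Rational(1603, 17)) = Rational(6765563, 17)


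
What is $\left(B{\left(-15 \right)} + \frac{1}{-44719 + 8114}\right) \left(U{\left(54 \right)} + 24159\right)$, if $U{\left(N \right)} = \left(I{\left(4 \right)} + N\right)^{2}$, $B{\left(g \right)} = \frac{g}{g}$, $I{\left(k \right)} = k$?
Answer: $\frac{1007451892}{36605} \approx 27522.0$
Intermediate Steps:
$B{\left(g \right)} = 1$
$U{\left(N \right)} = \left(4 + N\right)^{2}$
$\left(B{\left(-15 \right)} + \frac{1}{-44719 + 8114}\right) \left(U{\left(54 \right)} + 24159\right) = \left(1 + \frac{1}{-44719 + 8114}\right) \left(\left(4 + 54\right)^{2} + 24159\right) = \left(1 + \frac{1}{-36605}\right) \left(58^{2} + 24159\right) = \left(1 - \frac{1}{36605}\right) \left(3364 + 24159\right) = \frac{36604}{36605} \cdot 27523 = \frac{1007451892}{36605}$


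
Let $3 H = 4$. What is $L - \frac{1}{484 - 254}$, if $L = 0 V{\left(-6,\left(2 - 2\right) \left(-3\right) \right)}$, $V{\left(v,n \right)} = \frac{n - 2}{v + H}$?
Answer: $- \frac{1}{230} \approx -0.0043478$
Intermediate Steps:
$H = \frac{4}{3}$ ($H = \frac{1}{3} \cdot 4 = \frac{4}{3} \approx 1.3333$)
$V{\left(v,n \right)} = \frac{-2 + n}{\frac{4}{3} + v}$ ($V{\left(v,n \right)} = \frac{n - 2}{v + \frac{4}{3}} = \frac{-2 + n}{\frac{4}{3} + v}$)
$L = 0$ ($L = 0 \frac{3 \left(-2 + \left(2 - 2\right) \left(-3\right)\right)}{4 + 3 \left(-6\right)} = 0 \frac{3 \left(-2 + 0 \left(-3\right)\right)}{4 - 18} = 0 \frac{3 \left(-2 + 0\right)}{-14} = 0 \cdot 3 \left(- \frac{1}{14}\right) \left(-2\right) = 0 \cdot \frac{3}{7} = 0$)
$L - \frac{1}{484 - 254} = 0 - \frac{1}{484 - 254} = 0 - \frac{1}{230} = - \frac{1}{230}$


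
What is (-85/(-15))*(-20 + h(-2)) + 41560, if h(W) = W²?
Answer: 124408/3 ≈ 41469.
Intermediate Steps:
(-85/(-15))*(-20 + h(-2)) + 41560 = (-85/(-15))*(-20 + (-2)²) + 41560 = (-85*(-1/15))*(-20 + 4) + 41560 = (17/3)*(-16) + 41560 = -272/3 + 41560 = 124408/3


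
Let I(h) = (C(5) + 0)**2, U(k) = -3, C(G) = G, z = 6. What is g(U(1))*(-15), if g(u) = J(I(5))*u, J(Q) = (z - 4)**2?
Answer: 180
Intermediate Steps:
I(h) = 25 (I(h) = (5 + 0)**2 = 5**2 = 25)
J(Q) = 4 (J(Q) = (6 - 4)**2 = 2**2 = 4)
g(u) = 4*u
g(U(1))*(-15) = (4*(-3))*(-15) = -12*(-15) = 180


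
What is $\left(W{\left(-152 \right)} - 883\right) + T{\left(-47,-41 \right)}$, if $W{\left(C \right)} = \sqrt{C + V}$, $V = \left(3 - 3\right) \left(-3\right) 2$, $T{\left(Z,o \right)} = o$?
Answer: $-924 + 2 i \sqrt{38} \approx -924.0 + 12.329 i$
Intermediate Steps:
$V = 0$ ($V = 0 \left(-3\right) 2 = 0 \cdot 2 = 0$)
$W{\left(C \right)} = \sqrt{C}$ ($W{\left(C \right)} = \sqrt{C + 0} = \sqrt{C}$)
$\left(W{\left(-152 \right)} - 883\right) + T{\left(-47,-41 \right)} = \left(\sqrt{-152} - 883\right) - 41 = \left(2 i \sqrt{38} - 883\right) - 41 = \left(-883 + 2 i \sqrt{38}\right) - 41 = -924 + 2 i \sqrt{38}$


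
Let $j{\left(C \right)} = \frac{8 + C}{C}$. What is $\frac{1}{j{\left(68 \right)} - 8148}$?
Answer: $- \frac{17}{138497} \approx -0.00012275$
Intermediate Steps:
$j{\left(C \right)} = \frac{8 + C}{C}$
$\frac{1}{j{\left(68 \right)} - 8148} = \frac{1}{\frac{8 + 68}{68} - 8148} = \frac{1}{\frac{1}{68} \cdot 76 - 8148} = \frac{1}{\frac{19}{17} - 8148} = \frac{1}{- \frac{138497}{17}} = - \frac{17}{138497}$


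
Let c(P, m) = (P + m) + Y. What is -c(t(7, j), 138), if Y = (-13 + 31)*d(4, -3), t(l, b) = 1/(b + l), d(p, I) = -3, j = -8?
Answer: -83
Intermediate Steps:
Y = -54 (Y = (-13 + 31)*(-3) = 18*(-3) = -54)
c(P, m) = -54 + P + m (c(P, m) = (P + m) - 54 = -54 + P + m)
-c(t(7, j), 138) = -(-54 + 1/(-8 + 7) + 138) = -(-54 + 1/(-1) + 138) = -(-54 - 1 + 138) = -1*83 = -83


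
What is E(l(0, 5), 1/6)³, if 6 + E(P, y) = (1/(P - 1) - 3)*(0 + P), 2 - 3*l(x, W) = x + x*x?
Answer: -1000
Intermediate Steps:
l(x, W) = ⅔ - x/3 - x²/3 (l(x, W) = ⅔ - (x + x*x)/3 = ⅔ - (x + x²)/3 = ⅔ + (-x/3 - x²/3) = ⅔ - x/3 - x²/3)
E(P, y) = -6 + P*(-3 + 1/(-1 + P)) (E(P, y) = -6 + (1/(P - 1) - 3)*(0 + P) = -6 + (1/(-1 + P) - 3)*P = -6 + (-3 + 1/(-1 + P))*P = -6 + P*(-3 + 1/(-1 + P)))
E(l(0, 5), 1/6)³ = ((6 - 3*(⅔ - ⅓*0 - ⅓*0²)² - 2*(⅔ - ⅓*0 - ⅓*0²))/(-1 + (⅔ - ⅓*0 - ⅓*0²)))³ = ((6 - 3*(⅔ + 0 - ⅓*0)² - 2*(⅔ + 0 - ⅓*0))/(-1 + (⅔ + 0 - ⅓*0)))³ = ((6 - 3*(⅔ + 0 + 0)² - 2*(⅔ + 0 + 0))/(-1 + (⅔ + 0 + 0)))³ = ((6 - 3*(⅔)² - 2*⅔)/(-1 + ⅔))³ = ((6 - 3*4/9 - 4/3)/(-⅓))³ = (-3*(6 - 4/3 - 4/3))³ = (-3*10/3)³ = (-10)³ = -1000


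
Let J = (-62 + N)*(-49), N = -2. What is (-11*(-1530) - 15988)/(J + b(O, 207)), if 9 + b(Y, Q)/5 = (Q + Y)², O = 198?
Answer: 421/411608 ≈ 0.0010228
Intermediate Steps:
J = 3136 (J = (-62 - 2)*(-49) = -64*(-49) = 3136)
b(Y, Q) = -45 + 5*(Q + Y)²
(-11*(-1530) - 15988)/(J + b(O, 207)) = (-11*(-1530) - 15988)/(3136 + (-45 + 5*(207 + 198)²)) = (16830 - 15988)/(3136 + (-45 + 5*405²)) = 842/(3136 + (-45 + 5*164025)) = 842/(3136 + (-45 + 820125)) = 842/(3136 + 820080) = 842/823216 = 842*(1/823216) = 421/411608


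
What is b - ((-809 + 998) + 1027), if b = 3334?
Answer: 2118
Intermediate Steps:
b - ((-809 + 998) + 1027) = 3334 - ((-809 + 998) + 1027) = 3334 - (189 + 1027) = 3334 - 1*1216 = 3334 - 1216 = 2118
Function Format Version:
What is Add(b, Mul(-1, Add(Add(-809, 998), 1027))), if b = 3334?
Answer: 2118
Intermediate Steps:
Add(b, Mul(-1, Add(Add(-809, 998), 1027))) = Add(3334, Mul(-1, Add(Add(-809, 998), 1027))) = Add(3334, Mul(-1, Add(189, 1027))) = Add(3334, Mul(-1, 1216)) = Add(3334, -1216) = 2118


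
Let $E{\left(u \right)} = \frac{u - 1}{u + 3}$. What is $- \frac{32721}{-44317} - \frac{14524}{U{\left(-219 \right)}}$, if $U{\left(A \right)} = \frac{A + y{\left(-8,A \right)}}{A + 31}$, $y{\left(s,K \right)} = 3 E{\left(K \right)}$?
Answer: $- \frac{167539893765}{13250783} \approx -12644.0$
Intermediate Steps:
$E{\left(u \right)} = \frac{-1 + u}{3 + u}$
$y{\left(s,K \right)} = \frac{3 \left(-1 + K\right)}{3 + K}$ ($y{\left(s,K \right)} = 3 \frac{-1 + K}{3 + K} = \frac{3 \left(-1 + K\right)}{3 + K}$)
$U{\left(A \right)} = \frac{A + \frac{3 \left(-1 + A\right)}{3 + A}}{31 + A}$ ($U{\left(A \right)} = \frac{A + \frac{3 \left(-1 + A\right)}{3 + A}}{A + 31} = \frac{A + \frac{3 \left(-1 + A\right)}{3 + A}}{31 + A}$)
$- \frac{32721}{-44317} - \frac{14524}{U{\left(-219 \right)}} = - \frac{32721}{-44317} - \frac{14524}{\frac{1}{3 - 219} \frac{1}{31 - 219} \left(-3 + 3 \left(-219\right) - 219 \left(3 - 219\right)\right)} = \left(-32721\right) \left(- \frac{1}{44317}\right) - \frac{14524}{\frac{1}{-216} \frac{1}{-188} \left(-3 - 657 - -47304\right)} = \frac{2517}{3409} - \frac{14524}{\left(- \frac{1}{216}\right) \left(- \frac{1}{188}\right) \left(-3 - 657 + 47304\right)} = \frac{2517}{3409} - \frac{14524}{\left(- \frac{1}{216}\right) \left(- \frac{1}{188}\right) 46644} = \frac{2517}{3409} - \frac{14524}{\frac{3887}{3384}} = \frac{2517}{3409} - \frac{49149216}{3887} = - \frac{167539893765}{13250783}$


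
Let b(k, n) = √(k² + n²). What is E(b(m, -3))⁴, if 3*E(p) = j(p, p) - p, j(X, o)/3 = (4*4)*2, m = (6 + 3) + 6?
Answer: (32 - √26)⁴ ≈ 5.2369e+5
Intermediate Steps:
m = 15 (m = 9 + 6 = 15)
j(X, o) = 96 (j(X, o) = 3*((4*4)*2) = 3*(16*2) = 3*32 = 96)
E(p) = 32 - p/3 (E(p) = (96 - p)/3 = 32 - p/3)
E(b(m, -3))⁴ = (32 - √(15² + (-3)²)/3)⁴ = (32 - √(225 + 9)/3)⁴ = (32 - √26)⁴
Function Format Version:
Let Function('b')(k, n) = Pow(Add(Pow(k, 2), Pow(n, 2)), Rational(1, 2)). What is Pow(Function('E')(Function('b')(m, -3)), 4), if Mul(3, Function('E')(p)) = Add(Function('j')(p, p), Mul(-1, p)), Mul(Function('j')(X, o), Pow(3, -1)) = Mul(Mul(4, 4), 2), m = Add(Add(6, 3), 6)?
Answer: Pow(Add(32, Mul(-1, Pow(26, Rational(1, 2)))), 4) ≈ 5.2369e+5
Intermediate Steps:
m = 15 (m = Add(9, 6) = 15)
Function('j')(X, o) = 96 (Function('j')(X, o) = Mul(3, Mul(Mul(4, 4), 2)) = Mul(3, Mul(16, 2)) = Mul(3, 32) = 96)
Function('E')(p) = Add(32, Mul(Rational(-1, 3), p)) (Function('E')(p) = Mul(Rational(1, 3), Add(96, Mul(-1, p))) = Add(32, Mul(Rational(-1, 3), p)))
Pow(Function('E')(Function('b')(m, -3)), 4) = Pow(Add(32, Mul(Rational(-1, 3), Pow(Add(Pow(15, 2), Pow(-3, 2)), Rational(1, 2)))), 4) = Pow(Add(32, Mul(Rational(-1, 3), Pow(Add(225, 9), Rational(1, 2)))), 4) = Pow(Add(32, Mul(Rational(-1, 3), Pow(234, Rational(1, 2)))), 4) = Pow(Add(32, Mul(Rational(-1, 3), Mul(3, Pow(26, Rational(1, 2))))), 4) = Pow(Add(32, Mul(-1, Pow(26, Rational(1, 2)))), 4)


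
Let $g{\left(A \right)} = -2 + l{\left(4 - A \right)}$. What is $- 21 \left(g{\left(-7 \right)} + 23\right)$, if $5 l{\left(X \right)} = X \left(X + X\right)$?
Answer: $- \frac{7287}{5} \approx -1457.4$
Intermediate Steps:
$l{\left(X \right)} = \frac{2 X^{2}}{5}$ ($l{\left(X \right)} = \frac{X \left(X + X\right)}{5} = \frac{X 2 X}{5} = \frac{2 X^{2}}{5}$)
$g{\left(A \right)} = -2 + \frac{2 \left(4 - A\right)^{2}}{5}$
$- 21 \left(g{\left(-7 \right)} + 23\right) = - 21 \left(\left(-2 + \frac{2 \left(-4 - 7\right)^{2}}{5}\right) + 23\right) = - 21 \left(\left(-2 + \frac{2 \left(-11\right)^{2}}{5}\right) + 23\right) = - 21 \left(\left(-2 + \frac{2}{5} \cdot 121\right) + 23\right) = - 21 \left(\left(-2 + \frac{242}{5}\right) + 23\right) = - 21 \left(\frac{232}{5} + 23\right) = \left(-21\right) \frac{347}{5} = - \frac{7287}{5}$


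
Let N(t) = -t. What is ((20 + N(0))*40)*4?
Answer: 3200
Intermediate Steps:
((20 + N(0))*40)*4 = ((20 - 1*0)*40)*4 = ((20 + 0)*40)*4 = (20*40)*4 = 800*4 = 3200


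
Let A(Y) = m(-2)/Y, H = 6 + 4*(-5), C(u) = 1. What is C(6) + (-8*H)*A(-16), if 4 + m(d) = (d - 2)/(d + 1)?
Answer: 1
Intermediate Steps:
m(d) = -4 + (-2 + d)/(1 + d) (m(d) = -4 + (d - 2)/(d + 1) = -4 + (-2 + d)/(1 + d))
H = -14 (H = 6 - 20 = -14)
A(Y) = 0 (A(Y) = (3*(-2 - 1*(-2))/(1 - 2))/Y = (3*(-2 + 2)/(-1))/Y = (3*(-1)*0)/Y = 0/Y = 0)
C(6) + (-8*H)*A(-16) = 1 - 8*(-14)*0 = 1 + 112*0 = 1 + 0 = 1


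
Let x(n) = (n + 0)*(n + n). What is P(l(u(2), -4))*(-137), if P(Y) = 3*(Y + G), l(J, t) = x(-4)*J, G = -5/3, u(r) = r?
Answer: -25619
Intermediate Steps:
x(n) = 2*n² (x(n) = n*(2*n) = 2*n²)
G = -5/3 (G = -5*⅓ = -5/3 ≈ -1.6667)
l(J, t) = 32*J (l(J, t) = (2*(-4)²)*J = (2*16)*J = 32*J)
P(Y) = -5 + 3*Y (P(Y) = 3*(Y - 5/3) = 3*(-5/3 + Y) = -5 + 3*Y)
P(l(u(2), -4))*(-137) = (-5 + 3*(32*2))*(-137) = (-5 + 3*64)*(-137) = (-5 + 192)*(-137) = 187*(-137) = -25619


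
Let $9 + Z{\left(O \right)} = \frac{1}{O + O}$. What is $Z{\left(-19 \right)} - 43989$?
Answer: $- \frac{1671925}{38} \approx -43998.0$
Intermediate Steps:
$Z{\left(O \right)} = -9 + \frac{1}{2 O}$ ($Z{\left(O \right)} = -9 + \frac{1}{O + O} = -9 + \frac{1}{2 O}$)
$Z{\left(-19 \right)} - 43989 = \left(-9 + \frac{1}{2 \left(-19\right)}\right) - 43989 = \left(-9 + \frac{1}{2} \left(- \frac{1}{19}\right)\right) - 43989 = \left(-9 - \frac{1}{38}\right) - 43989 = - \frac{343}{38} - 43989 = - \frac{1671925}{38}$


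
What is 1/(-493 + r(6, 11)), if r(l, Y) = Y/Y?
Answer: -1/492 ≈ -0.0020325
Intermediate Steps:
r(l, Y) = 1
1/(-493 + r(6, 11)) = 1/(-493 + 1) = 1/(-492) = -1/492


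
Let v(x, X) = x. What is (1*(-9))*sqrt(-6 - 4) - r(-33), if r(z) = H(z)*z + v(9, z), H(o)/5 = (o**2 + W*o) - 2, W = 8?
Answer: 135786 - 9*I*sqrt(10) ≈ 1.3579e+5 - 28.461*I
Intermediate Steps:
H(o) = -10 + 5*o**2 + 40*o (H(o) = 5*((o**2 + 8*o) - 2) = 5*(-2 + o**2 + 8*o) = -10 + 5*o**2 + 40*o)
r(z) = 9 + z*(-10 + 5*z**2 + 40*z) (r(z) = (-10 + 5*z**2 + 40*z)*z + 9 = z*(-10 + 5*z**2 + 40*z) + 9 = 9 + z*(-10 + 5*z**2 + 40*z))
(1*(-9))*sqrt(-6 - 4) - r(-33) = (1*(-9))*sqrt(-6 - 4) - (9 + 5*(-33)*(-2 + (-33)**2 + 8*(-33))) = -9*I*sqrt(10) - (9 + 5*(-33)*(-2 + 1089 - 264)) = -9*I*sqrt(10) - (9 + 5*(-33)*823) = -9*I*sqrt(10) - (9 - 135795) = -9*I*sqrt(10) - 1*(-135786) = -9*I*sqrt(10) + 135786 = 135786 - 9*I*sqrt(10)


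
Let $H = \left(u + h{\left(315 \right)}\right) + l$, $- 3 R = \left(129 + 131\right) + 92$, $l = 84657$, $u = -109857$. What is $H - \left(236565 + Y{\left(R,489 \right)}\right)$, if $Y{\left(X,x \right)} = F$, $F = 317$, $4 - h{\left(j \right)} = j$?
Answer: $-262393$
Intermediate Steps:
$h{\left(j \right)} = 4 - j$
$R = - \frac{352}{3}$ ($R = - \frac{\left(129 + 131\right) + 92}{3} = - \frac{260 + 92}{3} = \left(- \frac{1}{3}\right) 352 = - \frac{352}{3} \approx -117.33$)
$H = -25511$ ($H = \left(-109857 + \left(4 - 315\right)\right) + 84657 = \left(-109857 - 311\right) + 84657 = -110168 + 84657 = -25511$)
$Y{\left(X,x \right)} = 317$
$H - \left(236565 + Y{\left(R,489 \right)}\right) = -25511 - 236882 = -262393$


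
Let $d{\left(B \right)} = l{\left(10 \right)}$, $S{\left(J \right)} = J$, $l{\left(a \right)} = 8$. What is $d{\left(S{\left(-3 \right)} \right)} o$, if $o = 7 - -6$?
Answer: $104$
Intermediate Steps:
$d{\left(B \right)} = 8$
$o = 13$ ($o = 7 + 6 = 13$)
$d{\left(S{\left(-3 \right)} \right)} o = 8 \cdot 13 = 104$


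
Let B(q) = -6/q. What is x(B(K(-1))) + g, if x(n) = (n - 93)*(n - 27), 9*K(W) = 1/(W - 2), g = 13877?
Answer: 23192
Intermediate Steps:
K(W) = 1/(9*(-2 + W)) (K(W) = 1/(9*(W - 2)) = 1/(9*(-2 + W)))
x(n) = (-93 + n)*(-27 + n)
x(B(K(-1))) + g = (2511 + (-6/(1/(9*(-2 - 1))))**2 - (-720)/(1/(9*(-2 - 1)))) + 13877 = (2511 + (-6/((1/9)/(-3)))**2 - (-720)/((1/9)/(-3))) + 13877 = (2511 + (-6/((1/9)*(-1/3)))**2 - (-720)/((1/9)*(-1/3))) + 13877 = (2511 + (-6/(-1/27))**2 - (-720)/(-1/27)) + 13877 = (2511 + (-6*(-27))**2 - (-720)*(-27)) + 13877 = (2511 + 162**2 - 120*162) + 13877 = (2511 + 26244 - 19440) + 13877 = 9315 + 13877 = 23192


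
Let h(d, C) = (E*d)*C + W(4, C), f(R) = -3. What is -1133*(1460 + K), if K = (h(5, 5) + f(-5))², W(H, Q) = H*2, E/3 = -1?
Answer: -7205880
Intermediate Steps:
E = -3 (E = 3*(-1) = -3)
W(H, Q) = 2*H
h(d, C) = 8 - 3*C*d (h(d, C) = (-3*d)*C + 2*4 = -3*C*d + 8 = 8 - 3*C*d)
K = 4900 (K = ((8 - 3*5*5) - 3)² = ((8 - 75) - 3)² = (-67 - 3)² = (-70)² = 4900)
-1133*(1460 + K) = -1133*(1460 + 4900) = -1133*6360 = -7205880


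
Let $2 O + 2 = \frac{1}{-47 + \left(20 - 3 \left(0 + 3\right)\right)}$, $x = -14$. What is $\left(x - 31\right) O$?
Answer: $\frac{365}{8} \approx 45.625$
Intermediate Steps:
$O = - \frac{73}{72}$ ($O = -1 + \frac{1}{2 \left(-47 + \left(20 - 3 \left(0 + 3\right)\right)\right)} = -1 + \frac{1}{2 \left(-47 + \left(20 - 3 \cdot 3\right)\right)} = -1 + \frac{1}{2 \left(-47 + \left(20 - 9\right)\right)} = -1 + \frac{1}{2 \left(-47 + 11\right)} = -1 + \frac{1}{2 \left(-36\right)} = -1 + \frac{1}{2} \left(- \frac{1}{36}\right) = -1 - \frac{1}{72} = - \frac{73}{72} \approx -1.0139$)
$\left(x - 31\right) O = \left(-14 - 31\right) \left(- \frac{73}{72}\right) = \left(-45\right) \left(- \frac{73}{72}\right) = \frac{365}{8}$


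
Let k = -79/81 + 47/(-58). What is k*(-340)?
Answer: 1426130/2349 ≈ 607.12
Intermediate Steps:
k = -8389/4698 (k = -79*1/81 + 47*(-1/58) = -79/81 - 47/58 = -8389/4698 ≈ -1.7857)
k*(-340) = -8389/4698*(-340) = 1426130/2349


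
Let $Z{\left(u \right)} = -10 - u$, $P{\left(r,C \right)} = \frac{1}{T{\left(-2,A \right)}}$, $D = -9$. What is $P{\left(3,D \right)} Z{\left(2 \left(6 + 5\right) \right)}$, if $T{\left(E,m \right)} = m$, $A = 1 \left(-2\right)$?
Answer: $16$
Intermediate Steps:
$A = -2$
$P{\left(r,C \right)} = - \frac{1}{2}$ ($P{\left(r,C \right)} = \frac{1}{-2} = - \frac{1}{2}$)
$P{\left(3,D \right)} Z{\left(2 \left(6 + 5\right) \right)} = - \frac{-10 - 2 \left(6 + 5\right)}{2} = - \frac{-10 - 2 \cdot 11}{2} = - \frac{-10 - 22}{2} = \left(- \frac{1}{2}\right) \left(-32\right) = 16$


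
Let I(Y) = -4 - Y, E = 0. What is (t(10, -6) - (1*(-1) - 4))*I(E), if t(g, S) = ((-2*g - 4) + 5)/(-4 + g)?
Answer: -22/3 ≈ -7.3333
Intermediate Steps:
t(g, S) = (1 - 2*g)/(-4 + g) (t(g, S) = ((-4 - 2*g) + 5)/(-4 + g) = (1 - 2*g)/(-4 + g))
(t(10, -6) - (1*(-1) - 4))*I(E) = ((1 - 2*10)/(-4 + 10) - (1*(-1) - 4))*(-4 - 1*0) = ((1 - 20)/6 - (-1 - 4))*(-4 + 0) = ((⅙)*(-19) - 1*(-5))*(-4) = (-19/6 + 5)*(-4) = (11/6)*(-4) = -22/3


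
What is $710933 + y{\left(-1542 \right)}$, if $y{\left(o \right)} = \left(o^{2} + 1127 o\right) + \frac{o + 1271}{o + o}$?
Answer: $\frac{4166061763}{3084} \approx 1.3509 \cdot 10^{6}$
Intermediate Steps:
$y{\left(o \right)} = o^{2} + 1127 o + \frac{1271 + o}{2 o}$ ($y{\left(o \right)} = \left(o^{2} + 1127 o\right) + \frac{1271 + o}{2 o} = o^{2} + 1127 o + \frac{1271 + o}{2 o}$)
$710933 + y{\left(-1542 \right)} = 710933 + \left(\frac{1}{2} + \left(-1542\right)^{2} + 1127 \left(-1542\right) + \frac{1271}{2 \left(-1542\right)}\right) = 710933 + \left(\frac{1}{2} + 2377764 - 1737834 + \frac{1271}{2} \left(- \frac{1}{1542}\right)\right) = 710933 + \left(\frac{1}{2} + 2377764 - 1737834 - \frac{1271}{3084}\right) = 710933 + \frac{1973544391}{3084} = \frac{4166061763}{3084}$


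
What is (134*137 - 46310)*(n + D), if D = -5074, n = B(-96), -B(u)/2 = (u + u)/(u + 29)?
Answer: 9513239584/67 ≈ 1.4199e+8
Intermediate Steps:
B(u) = -4*u/(29 + u) (B(u) = -2*(u + u)/(u + 29) = -2*2*u/(29 + u) = -4*u/(29 + u))
n = -384/67 (n = -4*(-96)/(29 - 96) = -4*(-96)/(-67) = -4*(-96)*(-1/67) = -384/67 ≈ -5.7313)
(134*137 - 46310)*(n + D) = (134*137 - 46310)*(-384/67 - 5074) = (18358 - 46310)*(-340342/67) = -27952*(-340342/67) = 9513239584/67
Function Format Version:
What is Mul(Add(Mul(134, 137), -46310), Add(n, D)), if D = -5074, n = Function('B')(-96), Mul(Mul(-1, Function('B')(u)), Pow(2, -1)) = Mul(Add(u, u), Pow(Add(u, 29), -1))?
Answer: Rational(9513239584, 67) ≈ 1.4199e+8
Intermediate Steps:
Function('B')(u) = Mul(-4, u, Pow(Add(29, u), -1)) (Function('B')(u) = Mul(-2, Mul(Add(u, u), Pow(Add(u, 29), -1))) = Mul(-2, Mul(Mul(2, u), Pow(Add(29, u), -1))) = Mul(-2, Mul(2, u, Pow(Add(29, u), -1))) = Mul(-4, u, Pow(Add(29, u), -1)))
n = Rational(-384, 67) (n = Mul(-4, -96, Pow(Add(29, -96), -1)) = Mul(-4, -96, Pow(-67, -1)) = Mul(-4, -96, Rational(-1, 67)) = Rational(-384, 67) ≈ -5.7313)
Mul(Add(Mul(134, 137), -46310), Add(n, D)) = Mul(Add(Mul(134, 137), -46310), Add(Rational(-384, 67), -5074)) = Mul(Add(18358, -46310), Rational(-340342, 67)) = Mul(-27952, Rational(-340342, 67)) = Rational(9513239584, 67)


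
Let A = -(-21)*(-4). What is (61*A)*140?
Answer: -717360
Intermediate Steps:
A = -84 (A = -1*84 = -84)
(61*A)*140 = (61*(-84))*140 = -5124*140 = -717360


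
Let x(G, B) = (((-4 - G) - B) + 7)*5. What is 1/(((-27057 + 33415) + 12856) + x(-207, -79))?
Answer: 1/20659 ≈ 4.8405e-5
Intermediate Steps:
x(G, B) = 15 - 5*B - 5*G (x(G, B) = ((-4 - B - G) + 7)*5 = (3 - B - G)*5 = 15 - 5*B - 5*G)
1/(((-27057 + 33415) + 12856) + x(-207, -79)) = 1/(((-27057 + 33415) + 12856) + (15 - 5*(-79) - 5*(-207))) = 1/((6358 + 12856) + (15 + 395 + 1035)) = 1/(19214 + 1445) = 1/20659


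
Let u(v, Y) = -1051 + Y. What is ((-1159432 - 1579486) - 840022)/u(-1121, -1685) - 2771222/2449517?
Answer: 243308119683/186163292 ≈ 1307.0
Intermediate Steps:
((-1159432 - 1579486) - 840022)/u(-1121, -1685) - 2771222/2449517 = ((-1159432 - 1579486) - 840022)/(-1051 - 1685) - 2771222/2449517 = (-2738918 - 840022)/(-2736) - 2771222*1/2449517 = -3578940*(-1/2736) - 2771222/2449517 = 99415/76 - 2771222/2449517 = 243308119683/186163292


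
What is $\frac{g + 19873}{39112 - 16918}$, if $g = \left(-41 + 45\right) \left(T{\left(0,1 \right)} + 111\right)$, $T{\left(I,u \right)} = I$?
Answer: $\frac{20317}{22194} \approx 0.91543$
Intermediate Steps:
$g = 444$ ($g = \left(-41 + 45\right) \left(0 + 111\right) = 4 \cdot 111 = 444$)
$\frac{g + 19873}{39112 - 16918} = \frac{444 + 19873}{39112 - 16918} = \frac{20317}{22194}$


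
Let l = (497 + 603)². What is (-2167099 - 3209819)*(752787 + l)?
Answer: -10553744750466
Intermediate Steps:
l = 1210000 (l = 1100² = 1210000)
(-2167099 - 3209819)*(752787 + l) = (-2167099 - 3209819)*(752787 + 1210000) = -5376918*1962787 = -10553744750466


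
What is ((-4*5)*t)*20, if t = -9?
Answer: 3600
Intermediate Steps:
((-4*5)*t)*20 = (-4*5*(-9))*20 = -20*(-9)*20 = 180*20 = 3600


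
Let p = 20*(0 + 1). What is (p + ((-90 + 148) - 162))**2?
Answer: 7056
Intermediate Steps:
p = 20 (p = 20*1 = 20)
(p + ((-90 + 148) - 162))**2 = (20 + ((-90 + 148) - 162))**2 = (20 + (58 - 162))**2 = (20 - 104)**2 = (-84)**2 = 7056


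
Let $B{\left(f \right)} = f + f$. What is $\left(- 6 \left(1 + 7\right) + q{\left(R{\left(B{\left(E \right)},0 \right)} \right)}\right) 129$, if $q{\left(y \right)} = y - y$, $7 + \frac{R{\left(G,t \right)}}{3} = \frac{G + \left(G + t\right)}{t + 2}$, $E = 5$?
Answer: $-6192$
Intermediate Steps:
$B{\left(f \right)} = 2 f$
$R{\left(G,t \right)} = -21 + \frac{3 \left(t + 2 G\right)}{2 + t}$ ($R{\left(G,t \right)} = -21 + 3 \frac{G + \left(G + t\right)}{t + 2} = -21 + 3 \frac{t + 2 G}{2 + t} = -21 + \frac{3 \left(t + 2 G\right)}{2 + t}$)
$q{\left(y \right)} = 0$
$\left(- 6 \left(1 + 7\right) + q{\left(R{\left(B{\left(E \right)},0 \right)} \right)}\right) 129 = \left(- 6 \left(1 + 7\right) + 0\right) 129 = \left(\left(-6\right) 8 + 0\right) 129 = \left(-48 + 0\right) 129 = \left(-48\right) 129 = -6192$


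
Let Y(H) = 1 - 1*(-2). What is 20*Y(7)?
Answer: 60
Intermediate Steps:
Y(H) = 3 (Y(H) = 1 + 2 = 3)
20*Y(7) = 20*3 = 60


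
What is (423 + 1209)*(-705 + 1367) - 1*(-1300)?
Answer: 1081684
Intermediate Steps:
(423 + 1209)*(-705 + 1367) - 1*(-1300) = 1632*662 + 1300 = 1080384 + 1300 = 1081684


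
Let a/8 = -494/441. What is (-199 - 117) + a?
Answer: -143308/441 ≈ -324.96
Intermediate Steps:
a = -3952/441 (a = 8*(-494/441) = -3952/441 ≈ -8.9615)
(-199 - 117) + a = (-199 - 117) - 3952/441 = -316 - 3952/441 = -143308/441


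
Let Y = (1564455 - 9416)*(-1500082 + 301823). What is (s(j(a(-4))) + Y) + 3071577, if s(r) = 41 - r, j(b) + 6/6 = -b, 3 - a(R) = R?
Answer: -1863336405475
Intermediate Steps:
a(R) = 3 - R
j(b) = -1 - b
Y = -1863339477101 (Y = 1555039*(-1198259) = -1863339477101)
(s(j(a(-4))) + Y) + 3071577 = ((41 - (-1 - (3 - 1*(-4)))) - 1863339477101) + 3071577 = ((41 - (-1 - (3 + 4))) - 1863339477101) + 3071577 = ((41 - (-1 - 1*7)) - 1863339477101) + 3071577 = ((41 - (-1 - 7)) - 1863339477101) + 3071577 = ((41 - 1*(-8)) - 1863339477101) + 3071577 = ((41 + 8) - 1863339477101) + 3071577 = (49 - 1863339477101) + 3071577 = -1863339477052 + 3071577 = -1863336405475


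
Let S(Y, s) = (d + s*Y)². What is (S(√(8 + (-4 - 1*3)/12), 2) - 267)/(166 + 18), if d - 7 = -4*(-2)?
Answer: -37/552 + 5*√267/92 ≈ 0.82102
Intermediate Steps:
d = 15 (d = 7 - 4*(-2) = 7 + 8 = 15)
S(Y, s) = (15 + Y*s)² (S(Y, s) = (15 + s*Y)² = (15 + Y*s)²)
(S(√(8 + (-4 - 1*3)/12), 2) - 267)/(166 + 18) = ((15 + √(8 + (-4 - 1*3)/12)*2)² - 267)/(166 + 18) = ((15 + √(8 + (-4 - 3)*(1/12))*2)² - 267)/184 = ((15 + √(8 - 7*1/12)*2)² - 267)*(1/184) = ((15 + √(8 - 7/12)*2)² - 267)*(1/184) = ((15 + √(89/12)*2)² - 267)*(1/184) = ((15 + (√267/6)*2)² - 267)*(1/184) = ((15 + √267/3)² - 267)*(1/184) = (-267 + (15 + √267/3)²)*(1/184) = -267/184 + (15 + √267/3)²/184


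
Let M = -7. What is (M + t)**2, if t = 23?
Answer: 256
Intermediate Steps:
(M + t)**2 = (-7 + 23)**2 = 16**2 = 256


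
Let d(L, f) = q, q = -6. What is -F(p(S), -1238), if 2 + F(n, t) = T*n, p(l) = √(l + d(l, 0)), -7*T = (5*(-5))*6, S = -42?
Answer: 2 - 600*I*√3/7 ≈ 2.0 - 148.46*I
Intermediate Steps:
T = 150/7 (T = -5*(-5)*6/7 = -(-25)*6/7 = -⅐*(-150) = 150/7 ≈ 21.429)
d(L, f) = -6
p(l) = √(-6 + l) (p(l) = √(l - 6) = √(-6 + l))
F(n, t) = -2 + 150*n/7
-F(p(S), -1238) = -(-2 + 150*√(-6 - 42)/7) = -(-2 + 150*√(-48)/7) = -(-2 + 150*(4*I*√3)/7) = -(-2 + 600*I*√3/7) = 2 - 600*I*√3/7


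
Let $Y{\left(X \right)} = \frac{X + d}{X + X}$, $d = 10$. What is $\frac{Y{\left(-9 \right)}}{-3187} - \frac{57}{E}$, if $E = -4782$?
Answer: $\frac{272887}{22860351} \approx 0.011937$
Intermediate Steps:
$Y{\left(X \right)} = \frac{10 + X}{2 X}$ ($Y{\left(X \right)} = \frac{X + 10}{X + X} = \frac{10 + X}{2 X}$)
$\frac{Y{\left(-9 \right)}}{-3187} - \frac{57}{E} = \frac{\frac{1}{2} \frac{1}{-9} \left(10 - 9\right)}{-3187} - \frac{57}{-4782} = \frac{1}{2} \left(- \frac{1}{9}\right) 1 \left(- \frac{1}{3187}\right) - - \frac{19}{1594} = \left(- \frac{1}{18}\right) \left(- \frac{1}{3187}\right) + \frac{19}{1594} = \frac{1}{57366} + \frac{19}{1594} = \frac{272887}{22860351}$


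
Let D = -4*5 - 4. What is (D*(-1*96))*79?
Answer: 182016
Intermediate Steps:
D = -24 (D = -20 - 4 = -24)
(D*(-1*96))*79 = -(-24)*96*79 = -24*(-96)*79 = 2304*79 = 182016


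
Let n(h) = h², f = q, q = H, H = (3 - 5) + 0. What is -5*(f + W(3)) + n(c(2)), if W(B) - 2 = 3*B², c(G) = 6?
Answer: -99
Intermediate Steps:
H = -2 (H = -2 + 0 = -2)
q = -2
f = -2
W(B) = 2 + 3*B²
-5*(f + W(3)) + n(c(2)) = -5*(-2 + (2 + 3*3²)) + 6² = -5*(-2 + (2 + 3*9)) + 36 = -5*(-2 + (2 + 27)) + 36 = -5*(-2 + 29) + 36 = -5*27 + 36 = -135 + 36 = -99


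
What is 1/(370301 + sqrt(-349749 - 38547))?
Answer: 370301/137123218897 - 6*I*sqrt(10786)/137123218897 ≈ 2.7005e-6 - 4.5443e-9*I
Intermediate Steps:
1/(370301 + sqrt(-349749 - 38547)) = 1/(370301 + sqrt(-388296)) = 1/(370301 + 6*I*sqrt(10786))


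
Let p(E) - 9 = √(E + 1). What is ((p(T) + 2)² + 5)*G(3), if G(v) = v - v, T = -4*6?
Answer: 0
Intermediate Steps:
T = -24
p(E) = 9 + √(1 + E) (p(E) = 9 + √(E + 1) = 9 + √(1 + E))
G(v) = 0
((p(T) + 2)² + 5)*G(3) = (((9 + √(1 - 24)) + 2)² + 5)*0 = (((9 + √(-23)) + 2)² + 5)*0 = (((9 + I*√23) + 2)² + 5)*0 = ((11 + I*√23)² + 5)*0 = (5 + (11 + I*√23)²)*0 = 0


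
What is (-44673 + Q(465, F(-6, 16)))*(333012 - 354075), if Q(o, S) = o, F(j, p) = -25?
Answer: 931153104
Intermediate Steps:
(-44673 + Q(465, F(-6, 16)))*(333012 - 354075) = (-44673 + 465)*(333012 - 354075) = -44208*(-21063) = 931153104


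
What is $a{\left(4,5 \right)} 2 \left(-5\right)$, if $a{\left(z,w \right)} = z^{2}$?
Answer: $-160$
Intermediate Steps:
$a{\left(4,5 \right)} 2 \left(-5\right) = 4^{2} \cdot 2 \left(-5\right) = 16 \cdot 2 \left(-5\right) = 32 \left(-5\right) = -160$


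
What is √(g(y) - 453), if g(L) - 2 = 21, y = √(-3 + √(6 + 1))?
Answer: I*√430 ≈ 20.736*I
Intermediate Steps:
y = √(-3 + √7) ≈ 0.59519*I
g(L) = 23 (g(L) = 2 + 21 = 23)
√(g(y) - 453) = √(23 - 453) = √(-430) = I*√430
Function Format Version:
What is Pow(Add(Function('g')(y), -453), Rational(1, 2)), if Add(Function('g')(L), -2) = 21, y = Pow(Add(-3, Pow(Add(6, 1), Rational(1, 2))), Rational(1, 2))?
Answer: Mul(I, Pow(430, Rational(1, 2))) ≈ Mul(20.736, I)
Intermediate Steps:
y = Pow(Add(-3, Pow(7, Rational(1, 2))), Rational(1, 2)) ≈ Mul(0.59519, I)
Function('g')(L) = 23 (Function('g')(L) = Add(2, 21) = 23)
Pow(Add(Function('g')(y), -453), Rational(1, 2)) = Pow(Add(23, -453), Rational(1, 2)) = Pow(-430, Rational(1, 2)) = Mul(I, Pow(430, Rational(1, 2)))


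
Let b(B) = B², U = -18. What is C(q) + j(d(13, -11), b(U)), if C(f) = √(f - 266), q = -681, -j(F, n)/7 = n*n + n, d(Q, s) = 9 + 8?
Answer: -737100 + I*√947 ≈ -7.371e+5 + 30.773*I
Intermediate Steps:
d(Q, s) = 17
j(F, n) = -7*n - 7*n² (j(F, n) = -7*(n*n + n) = -7*(n² + n) = -7*(n + n²) = -7*n - 7*n²)
C(f) = √(-266 + f)
C(q) + j(d(13, -11), b(U)) = √(-266 - 681) - 7*(-18)²*(1 + (-18)²) = √(-947) - 7*324*(1 + 324) = I*√947 - 7*324*325 = I*√947 - 737100 = -737100 + I*√947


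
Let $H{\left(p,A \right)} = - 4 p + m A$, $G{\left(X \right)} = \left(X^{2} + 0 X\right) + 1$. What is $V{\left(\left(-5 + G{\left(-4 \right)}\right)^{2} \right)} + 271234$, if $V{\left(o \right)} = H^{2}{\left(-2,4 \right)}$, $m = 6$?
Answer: $272258$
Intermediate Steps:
$G{\left(X \right)} = 1 + X^{2}$ ($G{\left(X \right)} = \left(X^{2} + 0\right) + 1 = X^{2} + 1 = 1 + X^{2}$)
$H{\left(p,A \right)} = - 4 p + 6 A$
$V{\left(o \right)} = 1024$ ($V{\left(o \right)} = \left(\left(-4\right) \left(-2\right) + 6 \cdot 4\right)^{2} = \left(8 + 24\right)^{2} = 32^{2} = 1024$)
$V{\left(\left(-5 + G{\left(-4 \right)}\right)^{2} \right)} + 271234 = 1024 + 271234 = 272258$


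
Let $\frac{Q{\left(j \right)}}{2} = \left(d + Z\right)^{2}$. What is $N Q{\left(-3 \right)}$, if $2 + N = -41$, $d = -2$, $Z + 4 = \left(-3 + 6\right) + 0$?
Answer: $-774$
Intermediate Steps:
$Z = -1$ ($Z = -4 + \left(\left(-3 + 6\right) + 0\right) = -4 + \left(3 + 0\right) = -4 + 3 = -1$)
$N = -43$ ($N = -2 - 41 = -43$)
$Q{\left(j \right)} = 18$ ($Q{\left(j \right)} = 2 \left(-2 - 1\right)^{2} = 2 \left(-3\right)^{2} = 2 \cdot 9 = 18$)
$N Q{\left(-3 \right)} = \left(-43\right) 18 = -774$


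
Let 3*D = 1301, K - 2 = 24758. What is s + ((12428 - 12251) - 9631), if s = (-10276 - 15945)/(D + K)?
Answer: -714621437/75581 ≈ -9455.0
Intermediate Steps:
K = 24760 (K = 2 + 24758 = 24760)
D = 1301/3 (D = (⅓)*1301 = 1301/3 ≈ 433.67)
s = -78663/75581 (s = (-10276 - 15945)/(1301/3 + 24760) = -26221/75581/3 = -26221*3/75581 = -78663/75581 ≈ -1.0408)
s + ((12428 - 12251) - 9631) = -78663/75581 + ((12428 - 12251) - 9631) = -78663/75581 + (177 - 9631) = -78663/75581 - 9454 = -714621437/75581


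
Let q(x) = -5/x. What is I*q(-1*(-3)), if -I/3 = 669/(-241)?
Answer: -3345/241 ≈ -13.880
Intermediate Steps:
I = 2007/241 (I = -2007/(-241) = -2007*(-1)/241 = -3*(-669/241) = 2007/241 ≈ 8.3278)
I*q(-1*(-3)) = 2007*(-5/((-1*(-3))))/241 = 2007*(-5/3)/241 = 2007*(-5*⅓)/241 = (2007/241)*(-5/3) = -3345/241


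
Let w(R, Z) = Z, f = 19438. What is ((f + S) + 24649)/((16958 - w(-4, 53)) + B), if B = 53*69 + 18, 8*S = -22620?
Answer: 82519/41160 ≈ 2.0048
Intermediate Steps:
S = -5655/2 (S = (⅛)*(-22620) = -5655/2 ≈ -2827.5)
B = 3675 (B = 3657 + 18 = 3675)
((f + S) + 24649)/((16958 - w(-4, 53)) + B) = ((19438 - 5655/2) + 24649)/((16958 - 1*53) + 3675) = (33221/2 + 24649)/((16958 - 53) + 3675) = 82519/(2*(16905 + 3675)) = (82519/2)/20580 = (82519/2)*(1/20580) = 82519/41160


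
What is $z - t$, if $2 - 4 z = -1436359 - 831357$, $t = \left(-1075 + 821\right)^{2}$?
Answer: $\frac{1004827}{2} \approx 5.0241 \cdot 10^{5}$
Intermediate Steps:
$t = 64516$ ($t = \left(-254\right)^{2} = 64516$)
$z = \frac{1133859}{2}$ ($z = \frac{1}{2} - \frac{-1436359 - 831357}{4} = \frac{1}{2} - -566929 = \frac{1}{2} + 566929 = \frac{1133859}{2} \approx 5.6693 \cdot 10^{5}$)
$z - t = \frac{1133859}{2} - 64516 = \frac{1004827}{2}$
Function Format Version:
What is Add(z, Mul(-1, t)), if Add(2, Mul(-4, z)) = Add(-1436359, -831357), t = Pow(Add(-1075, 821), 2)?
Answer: Rational(1004827, 2) ≈ 5.0241e+5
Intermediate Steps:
t = 64516 (t = Pow(-254, 2) = 64516)
z = Rational(1133859, 2) (z = Add(Rational(1, 2), Mul(Rational(-1, 4), Add(-1436359, -831357))) = Add(Rational(1, 2), Mul(Rational(-1, 4), -2267716)) = Add(Rational(1, 2), 566929) = Rational(1133859, 2) ≈ 5.6693e+5)
Add(z, Mul(-1, t)) = Add(Rational(1133859, 2), Mul(-1, 64516)) = Add(Rational(1133859, 2), -64516) = Rational(1004827, 2)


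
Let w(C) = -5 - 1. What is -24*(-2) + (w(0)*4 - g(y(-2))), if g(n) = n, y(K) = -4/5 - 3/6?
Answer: 253/10 ≈ 25.300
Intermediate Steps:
w(C) = -6
y(K) = -13/10 (y(K) = -4*⅕ - 3*⅙ = -⅘ - ½ = -13/10)
-24*(-2) + (w(0)*4 - g(y(-2))) = -24*(-2) + (-6*4 - 1*(-13/10)) = 48 + (-24 + 13/10) = 48 - 227/10 = 253/10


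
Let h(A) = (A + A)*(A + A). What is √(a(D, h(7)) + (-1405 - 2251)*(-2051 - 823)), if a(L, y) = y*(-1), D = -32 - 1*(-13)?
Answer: 2*√2626787 ≈ 3241.5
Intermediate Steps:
h(A) = 4*A² (h(A) = (2*A)*(2*A) = 4*A²)
D = -19 (D = -32 + 13 = -19)
a(L, y) = -y
√(a(D, h(7)) + (-1405 - 2251)*(-2051 - 823)) = √(-4*7² + (-1405 - 2251)*(-2051 - 823)) = √(-4*49 - 3656*(-2874)) = √(-1*196 + 10507344) = √(-196 + 10507344) = √10507148 = 2*√2626787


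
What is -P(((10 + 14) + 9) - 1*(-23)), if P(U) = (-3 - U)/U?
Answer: 59/56 ≈ 1.0536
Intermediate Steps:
P(U) = (-3 - U)/U
-P(((10 + 14) + 9) - 1*(-23)) = -(-3 - (((10 + 14) + 9) - 1*(-23)))/(((10 + 14) + 9) - 1*(-23)) = -(-3 - ((24 + 9) + 23))/((24 + 9) + 23) = -(-3 - (33 + 23))/(33 + 23) = -(-3 - 1*56)/56 = -(-3 - 56)/56 = -(-59)/56 = -1*(-59/56) = 59/56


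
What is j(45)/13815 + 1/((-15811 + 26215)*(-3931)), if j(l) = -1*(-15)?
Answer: 13632401/12555724068 ≈ 0.0010858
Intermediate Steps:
j(l) = 15
j(45)/13815 + 1/((-15811 + 26215)*(-3931)) = 15/13815 + 1/((-15811 + 26215)*(-3931)) = 15*(1/13815) - 1/3931/10404 = 1/921 + (1/10404)*(-1/3931) = 1/921 - 1/40898124 = 13632401/12555724068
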